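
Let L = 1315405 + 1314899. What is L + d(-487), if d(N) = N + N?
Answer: 2629330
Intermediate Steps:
d(N) = 2*N
L = 2630304
L + d(-487) = 2630304 + 2*(-487) = 2630304 - 974 = 2629330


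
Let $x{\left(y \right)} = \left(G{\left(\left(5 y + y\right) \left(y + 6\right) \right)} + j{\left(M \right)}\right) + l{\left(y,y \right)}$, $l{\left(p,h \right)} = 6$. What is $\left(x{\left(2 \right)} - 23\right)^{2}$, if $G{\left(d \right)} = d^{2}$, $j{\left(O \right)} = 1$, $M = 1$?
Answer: $84640000$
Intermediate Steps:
$x{\left(y \right)} = 7 + 36 y^{2} \left(6 + y\right)^{2}$ ($x{\left(y \right)} = \left(\left(\left(5 y + y\right) \left(y + 6\right)\right)^{2} + 1\right) + 6 = \left(\left(6 y \left(6 + y\right)\right)^{2} + 1\right) + 6 = \left(36 y^{2} \left(6 + y\right)^{2} + 1\right) + 6 = \left(1 + 36 y^{2} \left(6 + y\right)^{2}\right) + 6 = 7 + 36 y^{2} \left(6 + y\right)^{2}$)
$\left(x{\left(2 \right)} - 23\right)^{2} = \left(\left(7 + 36 \cdot 2^{2} \left(6 + 2\right)^{2}\right) - 23\right)^{2} = \left(\left(7 + 36 \cdot 4 \cdot 8^{2}\right) - 23\right)^{2} = \left(\left(7 + 36 \cdot 4 \cdot 64\right) - 23\right)^{2} = \left(\left(7 + 9216\right) - 23\right)^{2} = \left(9223 - 23\right)^{2} = 9200^{2} = 84640000$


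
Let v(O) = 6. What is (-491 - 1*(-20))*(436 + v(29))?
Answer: -208182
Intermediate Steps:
(-491 - 1*(-20))*(436 + v(29)) = (-491 - 1*(-20))*(436 + 6) = (-491 + 20)*442 = -471*442 = -208182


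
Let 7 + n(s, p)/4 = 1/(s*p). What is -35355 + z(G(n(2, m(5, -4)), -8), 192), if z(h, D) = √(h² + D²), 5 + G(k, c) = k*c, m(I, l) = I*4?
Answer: -35355 + √2111881/5 ≈ -35064.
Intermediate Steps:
m(I, l) = 4*I
n(s, p) = -28 + 4/(p*s) (n(s, p) = -28 + 4/((s*p)) = -28 + 4/((p*s)) = -28 + 4*(1/(p*s)) = -28 + 4/(p*s))
G(k, c) = -5 + c*k (G(k, c) = -5 + k*c = -5 + c*k)
z(h, D) = √(D² + h²)
-35355 + z(G(n(2, m(5, -4)), -8), 192) = -35355 + √(192² + (-5 - 8*(-28 + 4/((4*5)*2)))²) = -35355 + √(36864 + (-5 - 8*(-28 + 4*(½)/20))²) = -35355 + √(36864 + (-5 - 8*(-28 + 4*(1/20)*(½)))²) = -35355 + √(36864 + (-5 - 8*(-28 + ⅒))²) = -35355 + √(36864 + (-5 - 8*(-279/10))²) = -35355 + √(36864 + (-5 + 1116/5)²) = -35355 + √(36864 + (1091/5)²) = -35355 + √(36864 + 1190281/25) = -35355 + √(2111881/25) = -35355 + √2111881/5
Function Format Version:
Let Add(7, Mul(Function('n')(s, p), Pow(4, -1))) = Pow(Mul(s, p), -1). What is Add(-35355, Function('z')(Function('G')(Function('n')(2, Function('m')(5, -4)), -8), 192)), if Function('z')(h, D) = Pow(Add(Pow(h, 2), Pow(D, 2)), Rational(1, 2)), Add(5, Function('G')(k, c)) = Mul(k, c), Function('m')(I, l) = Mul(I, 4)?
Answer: Add(-35355, Mul(Rational(1, 5), Pow(2111881, Rational(1, 2)))) ≈ -35064.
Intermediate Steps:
Function('m')(I, l) = Mul(4, I)
Function('n')(s, p) = Add(-28, Mul(4, Pow(p, -1), Pow(s, -1))) (Function('n')(s, p) = Add(-28, Mul(4, Pow(Mul(s, p), -1))) = Add(-28, Mul(4, Pow(Mul(p, s), -1))) = Add(-28, Mul(4, Mul(Pow(p, -1), Pow(s, -1)))) = Add(-28, Mul(4, Pow(p, -1), Pow(s, -1))))
Function('G')(k, c) = Add(-5, Mul(c, k)) (Function('G')(k, c) = Add(-5, Mul(k, c)) = Add(-5, Mul(c, k)))
Function('z')(h, D) = Pow(Add(Pow(D, 2), Pow(h, 2)), Rational(1, 2))
Add(-35355, Function('z')(Function('G')(Function('n')(2, Function('m')(5, -4)), -8), 192)) = Add(-35355, Pow(Add(Pow(192, 2), Pow(Add(-5, Mul(-8, Add(-28, Mul(4, Pow(Mul(4, 5), -1), Pow(2, -1))))), 2)), Rational(1, 2))) = Add(-35355, Pow(Add(36864, Pow(Add(-5, Mul(-8, Add(-28, Mul(4, Pow(20, -1), Rational(1, 2))))), 2)), Rational(1, 2))) = Add(-35355, Pow(Add(36864, Pow(Add(-5, Mul(-8, Add(-28, Mul(4, Rational(1, 20), Rational(1, 2))))), 2)), Rational(1, 2))) = Add(-35355, Pow(Add(36864, Pow(Add(-5, Mul(-8, Add(-28, Rational(1, 10)))), 2)), Rational(1, 2))) = Add(-35355, Pow(Add(36864, Pow(Add(-5, Mul(-8, Rational(-279, 10))), 2)), Rational(1, 2))) = Add(-35355, Pow(Add(36864, Pow(Add(-5, Rational(1116, 5)), 2)), Rational(1, 2))) = Add(-35355, Pow(Add(36864, Pow(Rational(1091, 5), 2)), Rational(1, 2))) = Add(-35355, Pow(Add(36864, Rational(1190281, 25)), Rational(1, 2))) = Add(-35355, Pow(Rational(2111881, 25), Rational(1, 2))) = Add(-35355, Mul(Rational(1, 5), Pow(2111881, Rational(1, 2))))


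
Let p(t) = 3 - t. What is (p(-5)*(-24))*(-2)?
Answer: 384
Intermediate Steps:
(p(-5)*(-24))*(-2) = ((3 - 1*(-5))*(-24))*(-2) = ((3 + 5)*(-24))*(-2) = (8*(-24))*(-2) = -192*(-2) = 384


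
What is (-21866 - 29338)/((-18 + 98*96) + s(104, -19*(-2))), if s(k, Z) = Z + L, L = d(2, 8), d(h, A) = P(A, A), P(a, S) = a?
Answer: -12801/2359 ≈ -5.4265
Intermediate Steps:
d(h, A) = A
L = 8
s(k, Z) = 8 + Z (s(k, Z) = Z + 8 = 8 + Z)
(-21866 - 29338)/((-18 + 98*96) + s(104, -19*(-2))) = (-21866 - 29338)/((-18 + 98*96) + (8 - 19*(-2))) = -51204/((-18 + 9408) + (8 + 38)) = -51204/(9390 + 46) = -51204/9436 = -51204*1/9436 = -12801/2359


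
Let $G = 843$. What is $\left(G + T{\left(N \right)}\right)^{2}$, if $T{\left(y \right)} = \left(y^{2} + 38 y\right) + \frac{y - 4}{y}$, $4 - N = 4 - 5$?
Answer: $\frac{27994681}{25} \approx 1.1198 \cdot 10^{6}$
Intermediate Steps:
$N = 5$ ($N = 4 - \left(4 - 5\right) = 4 - -1 = 4 + 1 = 5$)
$T{\left(y \right)} = y^{2} + 38 y + \frac{-4 + y}{y}$ ($T{\left(y \right)} = \left(y^{2} + 38 y\right) + \frac{-4 + y}{y} = y^{2} + 38 y + \frac{-4 + y}{y}$)
$\left(G + T{\left(N \right)}\right)^{2} = \left(843 + \left(1 + 5^{2} - \frac{4}{5} + 38 \cdot 5\right)\right)^{2} = \left(843 + \left(1 + 25 - \frac{4}{5} + 190\right)\right)^{2} = \left(843 + \frac{1076}{5}\right)^{2} = \left(\frac{5291}{5}\right)^{2} = \frac{27994681}{25}$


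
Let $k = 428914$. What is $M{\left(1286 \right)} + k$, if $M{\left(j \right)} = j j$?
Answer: $2082710$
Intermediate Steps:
$M{\left(j \right)} = j^{2}$
$M{\left(1286 \right)} + k = 1286^{2} + 428914 = 1653796 + 428914 = 2082710$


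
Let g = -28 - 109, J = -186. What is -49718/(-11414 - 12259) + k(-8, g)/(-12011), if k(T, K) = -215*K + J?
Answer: -95722139/284336403 ≈ -0.33665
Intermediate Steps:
g = -137
k(T, K) = -186 - 215*K (k(T, K) = -215*K - 186 = -186 - 215*K)
-49718/(-11414 - 12259) + k(-8, g)/(-12011) = -49718/(-11414 - 12259) + (-186 - 215*(-137))/(-12011) = -49718/(-23673) + (-186 + 29455)*(-1/12011) = -49718*(-1/23673) + 29269*(-1/12011) = 49718/23673 - 29269/12011 = -95722139/284336403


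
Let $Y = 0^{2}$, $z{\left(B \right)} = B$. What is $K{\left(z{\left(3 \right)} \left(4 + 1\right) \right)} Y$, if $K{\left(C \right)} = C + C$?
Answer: $0$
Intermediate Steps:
$K{\left(C \right)} = 2 C$
$Y = 0$
$K{\left(z{\left(3 \right)} \left(4 + 1\right) \right)} Y = 2 \cdot 3 \left(4 + 1\right) 0 = 2 \cdot 3 \cdot 5 \cdot 0 = 2 \cdot 15 \cdot 0 = 30 \cdot 0 = 0$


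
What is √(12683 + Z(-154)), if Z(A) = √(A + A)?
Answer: √(12683 + 2*I*√77) ≈ 112.62 + 0.0779*I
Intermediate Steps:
Z(A) = √2*√A (Z(A) = √(2*A) = √2*√A)
√(12683 + Z(-154)) = √(12683 + √2*√(-154)) = √(12683 + √2*(I*√154)) = √(12683 + 2*I*√77)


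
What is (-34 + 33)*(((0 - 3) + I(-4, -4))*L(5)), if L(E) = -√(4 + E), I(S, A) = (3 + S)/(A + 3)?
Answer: -6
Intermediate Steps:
I(S, A) = (3 + S)/(3 + A)
(-34 + 33)*(((0 - 3) + I(-4, -4))*L(5)) = (-34 + 33)*(((0 - 3) + (3 - 4)/(3 - 4))*(-√(4 + 5))) = -(-3 - 1/(-1))*(-√9) = -(-3 - 1*(-1))*(-1*3) = -(-3 + 1)*(-3) = -(-2)*(-3) = -1*6 = -6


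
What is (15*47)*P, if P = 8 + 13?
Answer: 14805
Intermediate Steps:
P = 21
(15*47)*P = (15*47)*21 = 705*21 = 14805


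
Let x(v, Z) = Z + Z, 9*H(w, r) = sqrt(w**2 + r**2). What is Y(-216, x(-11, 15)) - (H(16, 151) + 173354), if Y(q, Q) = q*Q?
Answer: -179834 - sqrt(23057)/9 ≈ -1.7985e+5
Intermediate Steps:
H(w, r) = sqrt(r**2 + w**2)/9 (H(w, r) = sqrt(w**2 + r**2)/9 = sqrt(r**2 + w**2)/9)
x(v, Z) = 2*Z
Y(q, Q) = Q*q
Y(-216, x(-11, 15)) - (H(16, 151) + 173354) = (2*15)*(-216) - (sqrt(151**2 + 16**2)/9 + 173354) = 30*(-216) - (sqrt(22801 + 256)/9 + 173354) = -6480 - (sqrt(23057)/9 + 173354) = -6480 - (173354 + sqrt(23057)/9) = -6480 + (-173354 - sqrt(23057)/9) = -179834 - sqrt(23057)/9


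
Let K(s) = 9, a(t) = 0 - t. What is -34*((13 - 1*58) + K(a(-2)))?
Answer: 1224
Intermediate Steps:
a(t) = -t
-34*((13 - 1*58) + K(a(-2))) = -34*((13 - 1*58) + 9) = -34*((13 - 58) + 9) = -34*(-45 + 9) = -34*(-36) = 1224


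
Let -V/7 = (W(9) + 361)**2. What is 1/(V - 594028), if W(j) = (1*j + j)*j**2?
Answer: -1/23755355 ≈ -4.2096e-8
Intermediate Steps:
W(j) = 2*j**3 (W(j) = (j + j)*j**2 = (2*j)*j**2 = 2*j**3)
V = -23161327 (V = -7*(2*9**3 + 361)**2 = -7*(2*729 + 361)**2 = -7*(1458 + 361)**2 = -7*1819**2 = -7*3308761 = -23161327)
1/(V - 594028) = 1/(-23161327 - 594028) = 1/(-23755355) = -1/23755355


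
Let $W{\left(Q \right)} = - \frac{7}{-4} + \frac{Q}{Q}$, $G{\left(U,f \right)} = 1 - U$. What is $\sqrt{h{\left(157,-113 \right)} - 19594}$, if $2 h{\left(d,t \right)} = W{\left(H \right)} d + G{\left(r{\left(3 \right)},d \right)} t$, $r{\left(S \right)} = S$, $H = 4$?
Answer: $\frac{i \sqrt{308242}}{4} \approx 138.8 i$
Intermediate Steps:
$W{\left(Q \right)} = \frac{11}{4}$ ($W{\left(Q \right)} = \left(-7\right) \left(- \frac{1}{4}\right) + 1 = \frac{7}{4} + 1 = \frac{11}{4}$)
$h{\left(d,t \right)} = - t + \frac{11 d}{8}$ ($h{\left(d,t \right)} = \frac{\frac{11 d}{4} + \left(1 - 3\right) t}{2} = \frac{\frac{11 d}{4} - 2 t}{2} = \frac{- 2 t + \frac{11 d}{4}}{2} = - t + \frac{11 d}{8}$)
$\sqrt{h{\left(157,-113 \right)} - 19594} = \sqrt{\left(\left(-1\right) \left(-113\right) + \frac{11}{8} \cdot 157\right) - 19594} = \sqrt{\left(113 + \frac{1727}{8}\right) - 19594} = \sqrt{\frac{2631}{8} - 19594} = \sqrt{- \frac{154121}{8}} = \frac{i \sqrt{308242}}{4}$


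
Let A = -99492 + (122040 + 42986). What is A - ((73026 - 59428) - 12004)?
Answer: 63940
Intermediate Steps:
A = 65534 (A = -99492 + 165026 = 65534)
A - ((73026 - 59428) - 12004) = 65534 - ((73026 - 59428) - 12004) = 65534 - (13598 - 12004) = 65534 - 1*1594 = 65534 - 1594 = 63940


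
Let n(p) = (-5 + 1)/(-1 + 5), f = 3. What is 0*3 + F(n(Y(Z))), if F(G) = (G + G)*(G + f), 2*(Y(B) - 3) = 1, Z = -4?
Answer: -4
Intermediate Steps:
Y(B) = 7/2 (Y(B) = 3 + (1/2)*1 = 3 + 1/2 = 7/2)
n(p) = -1 (n(p) = -4/4 = -4*1/4 = -1)
F(G) = 2*G*(3 + G) (F(G) = (G + G)*(G + 3) = (2*G)*(3 + G) = 2*G*(3 + G))
0*3 + F(n(Y(Z))) = 0*3 + 2*(-1)*(3 - 1) = 0 + 2*(-1)*2 = 0 - 4 = -4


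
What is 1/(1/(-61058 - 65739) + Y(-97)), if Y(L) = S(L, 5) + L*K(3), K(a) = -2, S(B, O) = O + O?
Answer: 126797/25866587 ≈ 0.0049020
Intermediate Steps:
S(B, O) = 2*O
Y(L) = 10 - 2*L (Y(L) = 2*5 + L*(-2) = 10 - 2*L)
1/(1/(-61058 - 65739) + Y(-97)) = 1/(1/(-61058 - 65739) + (10 - 2*(-97))) = 1/(1/(-126797) + (10 + 194)) = 1/(-1/126797 + 204) = 1/(25866587/126797) = 126797/25866587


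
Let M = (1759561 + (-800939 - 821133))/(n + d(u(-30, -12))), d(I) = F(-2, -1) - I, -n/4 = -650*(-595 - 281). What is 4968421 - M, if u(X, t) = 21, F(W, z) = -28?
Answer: 1028756296338/207059 ≈ 4.9684e+6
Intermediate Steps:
n = -2277600 (n = -(-2600)*(-595 - 281) = -(-2600)*(-876) = -4*569400 = -2277600)
d(I) = -28 - I
M = -12499/207059 (M = (1759561 + (-800939 - 821133))/(-2277600 + (-28 - 1*21)) = (1759561 - 1622072)/(-2277600 + (-28 - 21)) = 137489/(-2277600 - 49) = 137489/(-2277649) = 137489*(-1/2277649) = -12499/207059 ≈ -0.060364)
4968421 - M = 4968421 - 1*(-12499/207059) = 4968421 + 12499/207059 = 1028756296338/207059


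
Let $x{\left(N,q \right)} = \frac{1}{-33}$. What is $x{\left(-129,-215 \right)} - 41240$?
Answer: $- \frac{1360921}{33} \approx -41240.0$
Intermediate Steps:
$x{\left(N,q \right)} = - \frac{1}{33}$
$x{\left(-129,-215 \right)} - 41240 = - \frac{1}{33} - 41240 = - \frac{1360921}{33}$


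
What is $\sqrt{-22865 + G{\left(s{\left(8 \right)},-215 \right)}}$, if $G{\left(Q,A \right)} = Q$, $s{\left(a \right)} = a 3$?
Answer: $i \sqrt{22841} \approx 151.13 i$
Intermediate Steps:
$s{\left(a \right)} = 3 a$
$\sqrt{-22865 + G{\left(s{\left(8 \right)},-215 \right)}} = \sqrt{-22865 + 3 \cdot 8} = \sqrt{-22865 + 24} = \sqrt{-22841} = i \sqrt{22841}$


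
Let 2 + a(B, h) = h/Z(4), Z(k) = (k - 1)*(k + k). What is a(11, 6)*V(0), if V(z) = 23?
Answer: -161/4 ≈ -40.250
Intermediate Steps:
Z(k) = 2*k*(-1 + k) (Z(k) = (-1 + k)*(2*k) = 2*k*(-1 + k))
a(B, h) = -2 + h/24 (a(B, h) = -2 + h/((2*4*(-1 + 4))) = -2 + h/((2*4*3)) = -2 + h/24)
a(11, 6)*V(0) = (-2 + (1/24)*6)*23 = (-2 + ¼)*23 = -7/4*23 = -161/4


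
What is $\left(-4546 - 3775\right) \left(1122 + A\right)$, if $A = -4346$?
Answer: $26826904$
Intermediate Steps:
$\left(-4546 - 3775\right) \left(1122 + A\right) = \left(-4546 - 3775\right) \left(1122 - 4346\right) = \left(-8321\right) \left(-3224\right) = 26826904$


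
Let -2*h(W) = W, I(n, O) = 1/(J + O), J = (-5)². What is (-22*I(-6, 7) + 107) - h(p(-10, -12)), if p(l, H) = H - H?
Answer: 1701/16 ≈ 106.31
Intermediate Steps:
J = 25
p(l, H) = 0
I(n, O) = 1/(25 + O)
h(W) = -W/2
(-22*I(-6, 7) + 107) - h(p(-10, -12)) = (-22/(25 + 7) + 107) - (-1)*0/2 = (-22/32 + 107) - 1*0 = (-22*1/32 + 107) + 0 = (-11/16 + 107) + 0 = 1701/16 + 0 = 1701/16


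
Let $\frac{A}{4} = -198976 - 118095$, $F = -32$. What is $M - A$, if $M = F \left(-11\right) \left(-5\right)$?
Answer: $1266524$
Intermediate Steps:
$M = -1760$ ($M = \left(-32\right) \left(-11\right) \left(-5\right) = 352 \left(-5\right) = -1760$)
$A = -1268284$ ($A = 4 \left(-198976 - 118095\right) = 4 \left(-317071\right) = -1268284$)
$M - A = -1760 - -1268284 = -1760 + 1268284 = 1266524$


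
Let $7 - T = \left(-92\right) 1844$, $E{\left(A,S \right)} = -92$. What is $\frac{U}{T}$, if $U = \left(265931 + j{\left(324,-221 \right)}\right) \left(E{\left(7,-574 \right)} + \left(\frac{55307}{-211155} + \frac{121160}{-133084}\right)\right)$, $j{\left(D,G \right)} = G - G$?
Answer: $- \frac{24867097661645731}{170269102748325} \approx -146.05$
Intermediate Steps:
$T = 169655$ ($T = 7 - \left(-92\right) 1844 = 7 - -169648 = 7 + 169648 = 169655$)
$j{\left(D,G \right)} = 0$
$U = - \frac{24867097661645731}{1003619715}$ ($U = \left(265931 + 0\right) \left(-92 + \left(\frac{55307}{-211155} + \frac{121160}{-133084}\right)\right) = 265931 \left(-92 + \left(55307 \left(- \frac{1}{211155}\right) + 121160 \left(- \frac{1}{133084}\right)\right)\right) = 265931 \left(-92 - \frac{1176572021}{1003619715}\right) = 265931 \left(- \frac{93509585801}{1003619715}\right) = - \frac{24867097661645731}{1003619715} \approx -2.4777 \cdot 10^{7}$)
$\frac{U}{T} = - \frac{24867097661645731}{1003619715 \cdot 169655} = \left(- \frac{24867097661645731}{1003619715}\right) \frac{1}{169655} = - \frac{24867097661645731}{170269102748325}$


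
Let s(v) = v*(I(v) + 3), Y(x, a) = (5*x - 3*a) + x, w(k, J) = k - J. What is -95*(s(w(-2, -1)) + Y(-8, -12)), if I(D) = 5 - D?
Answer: 1995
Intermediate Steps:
Y(x, a) = -3*a + 6*x (Y(x, a) = (-3*a + 5*x) + x = -3*a + 6*x)
s(v) = v*(8 - v) (s(v) = v*((5 - v) + 3) = v*(8 - v))
-95*(s(w(-2, -1)) + Y(-8, -12)) = -95*((-2 - 1*(-1))*(8 - (-2 - 1*(-1))) + (-3*(-12) + 6*(-8))) = -95*((-2 + 1)*(8 - (-2 + 1)) + (36 - 48)) = -95*(-(8 - 1*(-1)) - 12) = -95*(-(8 + 1) - 12) = -95*(-1*9 - 12) = -95*(-9 - 12) = -95*(-21) = 1995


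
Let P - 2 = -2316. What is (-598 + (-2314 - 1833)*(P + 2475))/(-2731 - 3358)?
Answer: 668265/6089 ≈ 109.75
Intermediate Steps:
P = -2314 (P = 2 - 2316 = -2314)
(-598 + (-2314 - 1833)*(P + 2475))/(-2731 - 3358) = (-598 + (-2314 - 1833)*(-2314 + 2475))/(-2731 - 3358) = (-598 - 4147*161)/(-6089) = (-598 - 667667)*(-1/6089) = -668265*(-1/6089) = 668265/6089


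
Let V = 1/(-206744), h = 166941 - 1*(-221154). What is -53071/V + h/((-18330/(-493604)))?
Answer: 6710345221610/611 ≈ 1.0983e+10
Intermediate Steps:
h = 388095 (h = 166941 + 221154 = 388095)
V = -1/206744 ≈ -4.8369e-6
-53071/V + h/((-18330/(-493604))) = -53071/(-1/206744) + 388095/((-18330/(-493604))) = -53071*(-206744) + 388095/((-18330*(-1/493604))) = 10972110824 + 388095/(9165/246802) = 10972110824 + 388095*(246802/9165) = 10972110824 + 6385508146/611 = 6710345221610/611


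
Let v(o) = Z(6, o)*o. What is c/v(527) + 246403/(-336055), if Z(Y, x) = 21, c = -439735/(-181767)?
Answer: -15984525533882/21806884179045 ≈ -0.73300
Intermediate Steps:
c = 439735/181767 (c = -439735*(-1/181767) = 439735/181767 ≈ 2.4192)
v(o) = 21*o
c/v(527) + 246403/(-336055) = 439735/(181767*((21*527))) + 246403/(-336055) = (439735/181767)/11067 + 246403*(-1/336055) = (439735/181767)*(1/11067) - 246403/336055 = 14185/64890819 - 246403/336055 = -15984525533882/21806884179045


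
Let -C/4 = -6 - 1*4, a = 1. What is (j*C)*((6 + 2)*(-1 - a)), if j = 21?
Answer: -13440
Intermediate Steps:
C = 40 (C = -4*(-6 - 1*4) = -4*(-6 - 4) = -4*(-10) = 40)
(j*C)*((6 + 2)*(-1 - a)) = (21*40)*((6 + 2)*(-1 - 1*1)) = 840*(8*(-1 - 1)) = 840*(8*(-2)) = 840*(-16) = -13440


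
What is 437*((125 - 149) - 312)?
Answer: -146832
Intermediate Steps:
437*((125 - 149) - 312) = 437*(-24 - 312) = 437*(-336) = -146832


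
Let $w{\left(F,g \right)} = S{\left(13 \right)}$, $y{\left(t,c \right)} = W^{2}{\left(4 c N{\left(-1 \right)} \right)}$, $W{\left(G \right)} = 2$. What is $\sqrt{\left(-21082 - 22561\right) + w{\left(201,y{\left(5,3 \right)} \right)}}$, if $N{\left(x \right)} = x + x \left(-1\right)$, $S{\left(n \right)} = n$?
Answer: $i \sqrt{43630} \approx 208.88 i$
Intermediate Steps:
$N{\left(x \right)} = 0$ ($N{\left(x \right)} = x - x = 0$)
$y{\left(t,c \right)} = 4$ ($y{\left(t,c \right)} = 2^{2} = 4$)
$w{\left(F,g \right)} = 13$
$\sqrt{\left(-21082 - 22561\right) + w{\left(201,y{\left(5,3 \right)} \right)}} = \sqrt{\left(-21082 - 22561\right) + 13} = \sqrt{-43643 + 13} = \sqrt{-43630} = i \sqrt{43630}$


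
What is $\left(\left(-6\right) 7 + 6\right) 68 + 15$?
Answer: $-2433$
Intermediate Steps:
$\left(\left(-6\right) 7 + 6\right) 68 + 15 = \left(-42 + 6\right) 68 + 15 = \left(-36\right) 68 + 15 = -2448 + 15 = -2433$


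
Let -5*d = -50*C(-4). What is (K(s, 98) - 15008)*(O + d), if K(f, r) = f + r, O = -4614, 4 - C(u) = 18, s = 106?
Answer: 70378216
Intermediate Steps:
C(u) = -14 (C(u) = 4 - 1*18 = 4 - 18 = -14)
d = -140 (d = -(-10)*(-14) = -⅕*700 = -140)
(K(s, 98) - 15008)*(O + d) = ((106 + 98) - 15008)*(-4614 - 140) = (204 - 15008)*(-4754) = -14804*(-4754) = 70378216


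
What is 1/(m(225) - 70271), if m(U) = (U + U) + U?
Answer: -1/69596 ≈ -1.4369e-5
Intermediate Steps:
m(U) = 3*U (m(U) = 2*U + U = 3*U)
1/(m(225) - 70271) = 1/(3*225 - 70271) = 1/(675 - 70271) = 1/(-69596) = -1/69596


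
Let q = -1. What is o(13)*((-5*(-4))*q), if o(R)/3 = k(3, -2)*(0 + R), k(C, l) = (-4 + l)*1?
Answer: 4680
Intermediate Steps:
k(C, l) = -4 + l
o(R) = -18*R (o(R) = 3*((-4 - 2)*(0 + R)) = 3*(-6*R) = -18*R)
o(13)*((-5*(-4))*q) = (-18*13)*(-5*(-4)*(-1)) = -4680*(-1) = -234*(-20) = 4680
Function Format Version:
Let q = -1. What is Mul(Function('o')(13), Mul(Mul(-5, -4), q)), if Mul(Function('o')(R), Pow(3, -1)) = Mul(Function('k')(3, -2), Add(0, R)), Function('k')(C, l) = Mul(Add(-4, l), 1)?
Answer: 4680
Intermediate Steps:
Function('k')(C, l) = Add(-4, l)
Function('o')(R) = Mul(-18, R) (Function('o')(R) = Mul(3, Mul(Add(-4, -2), Add(0, R))) = Mul(3, Mul(-6, R)) = Mul(-18, R))
Mul(Function('o')(13), Mul(Mul(-5, -4), q)) = Mul(Mul(-18, 13), Mul(Mul(-5, -4), -1)) = Mul(-234, Mul(20, -1)) = Mul(-234, -20) = 4680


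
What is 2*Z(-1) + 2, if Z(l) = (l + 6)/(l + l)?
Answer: -3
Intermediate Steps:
Z(l) = (6 + l)/(2*l) (Z(l) = (6 + l)/((2*l)) = (6 + l)*(1/(2*l)) = (6 + l)/(2*l))
2*Z(-1) + 2 = 2*((½)*(6 - 1)/(-1)) + 2 = 2*((½)*(-1)*5) + 2 = 2*(-5/2) + 2 = -5 + 2 = -3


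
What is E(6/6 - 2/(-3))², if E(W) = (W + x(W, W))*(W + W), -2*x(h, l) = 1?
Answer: 1225/81 ≈ 15.123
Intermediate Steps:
x(h, l) = -½ (x(h, l) = -½*1 = -½)
E(W) = 2*W*(-½ + W) (E(W) = (W - ½)*(W + W) = (-½ + W)*(2*W) = 2*W*(-½ + W))
E(6/6 - 2/(-3))² = ((6/6 - 2/(-3))*(-1 + 2*(6/6 - 2/(-3))))² = ((6*(⅙) - 2*(-⅓))*(-1 + 2*(6*(⅙) - 2*(-⅓))))² = ((1 + ⅔)*(-1 + 2*(1 + ⅔)))² = (5*(-1 + 2*(5/3))/3)² = (5*(-1 + 10/3)/3)² = ((5/3)*(7/3))² = (35/9)² = 1225/81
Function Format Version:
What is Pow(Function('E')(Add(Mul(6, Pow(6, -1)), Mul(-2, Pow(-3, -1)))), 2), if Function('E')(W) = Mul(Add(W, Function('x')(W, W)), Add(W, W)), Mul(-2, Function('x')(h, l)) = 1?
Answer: Rational(1225, 81) ≈ 15.123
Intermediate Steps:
Function('x')(h, l) = Rational(-1, 2) (Function('x')(h, l) = Mul(Rational(-1, 2), 1) = Rational(-1, 2))
Function('E')(W) = Mul(2, W, Add(Rational(-1, 2), W)) (Function('E')(W) = Mul(Add(W, Rational(-1, 2)), Add(W, W)) = Mul(Add(Rational(-1, 2), W), Mul(2, W)) = Mul(2, W, Add(Rational(-1, 2), W)))
Pow(Function('E')(Add(Mul(6, Pow(6, -1)), Mul(-2, Pow(-3, -1)))), 2) = Pow(Mul(Add(Mul(6, Pow(6, -1)), Mul(-2, Pow(-3, -1))), Add(-1, Mul(2, Add(Mul(6, Pow(6, -1)), Mul(-2, Pow(-3, -1)))))), 2) = Pow(Mul(Add(Mul(6, Rational(1, 6)), Mul(-2, Rational(-1, 3))), Add(-1, Mul(2, Add(Mul(6, Rational(1, 6)), Mul(-2, Rational(-1, 3)))))), 2) = Pow(Mul(Add(1, Rational(2, 3)), Add(-1, Mul(2, Add(1, Rational(2, 3))))), 2) = Pow(Mul(Rational(5, 3), Add(-1, Mul(2, Rational(5, 3)))), 2) = Pow(Mul(Rational(5, 3), Add(-1, Rational(10, 3))), 2) = Pow(Mul(Rational(5, 3), Rational(7, 3)), 2) = Pow(Rational(35, 9), 2) = Rational(1225, 81)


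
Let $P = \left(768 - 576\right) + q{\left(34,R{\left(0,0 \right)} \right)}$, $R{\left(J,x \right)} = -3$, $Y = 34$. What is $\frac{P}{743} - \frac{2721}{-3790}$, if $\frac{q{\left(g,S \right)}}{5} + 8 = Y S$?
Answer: $\frac{664883}{2815970} \approx 0.23611$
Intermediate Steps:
$q{\left(g,S \right)} = -40 + 170 S$ ($q{\left(g,S \right)} = -40 + 5 \cdot 34 S = -40 + 170 S$)
$P = -358$ ($P = \left(768 - 576\right) + \left(-40 + 170 \left(-3\right)\right) = 192 - 550 = -358$)
$\frac{P}{743} - \frac{2721}{-3790} = - \frac{358}{743} - \frac{2721}{-3790} = \left(-358\right) \frac{1}{743} - - \frac{2721}{3790} = - \frac{358}{743} + \frac{2721}{3790} = \frac{664883}{2815970}$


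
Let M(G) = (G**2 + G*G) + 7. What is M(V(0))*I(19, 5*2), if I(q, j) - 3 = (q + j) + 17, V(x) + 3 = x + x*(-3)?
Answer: 1225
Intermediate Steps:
V(x) = -3 - 2*x (V(x) = -3 + (x + x*(-3)) = -3 + (x - 3*x) = -3 - 2*x)
M(G) = 7 + 2*G**2 (M(G) = (G**2 + G**2) + 7 = 2*G**2 + 7 = 7 + 2*G**2)
I(q, j) = 20 + j + q (I(q, j) = 3 + ((q + j) + 17) = 3 + ((j + q) + 17) = 3 + (17 + j + q) = 20 + j + q)
M(V(0))*I(19, 5*2) = (7 + 2*(-3 - 2*0)**2)*(20 + 5*2 + 19) = (7 + 2*(-3 + 0)**2)*(20 + 10 + 19) = (7 + 2*(-3)**2)*49 = (7 + 2*9)*49 = (7 + 18)*49 = 25*49 = 1225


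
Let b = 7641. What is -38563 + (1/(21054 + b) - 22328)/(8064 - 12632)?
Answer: -5054149519921/131078760 ≈ -38558.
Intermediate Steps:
-38563 + (1/(21054 + b) - 22328)/(8064 - 12632) = -38563 + (1/(21054 + 7641) - 22328)/(8064 - 12632) = -38563 + (1/28695 - 22328)/(-4568) = -38563 + (1/28695 - 22328)*(-1/4568) = -38563 - 640701959/28695*(-1/4568) = -38563 + 640701959/131078760 = -5054149519921/131078760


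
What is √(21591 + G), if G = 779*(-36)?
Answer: 3*I*√717 ≈ 80.331*I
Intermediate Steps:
G = -28044
√(21591 + G) = √(21591 - 28044) = √(-6453) = 3*I*√717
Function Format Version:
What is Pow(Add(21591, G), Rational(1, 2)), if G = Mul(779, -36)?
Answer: Mul(3, I, Pow(717, Rational(1, 2))) ≈ Mul(80.331, I)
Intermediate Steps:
G = -28044
Pow(Add(21591, G), Rational(1, 2)) = Pow(Add(21591, -28044), Rational(1, 2)) = Pow(-6453, Rational(1, 2)) = Mul(3, I, Pow(717, Rational(1, 2)))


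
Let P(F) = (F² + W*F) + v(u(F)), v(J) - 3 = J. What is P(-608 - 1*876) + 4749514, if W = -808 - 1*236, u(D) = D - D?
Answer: 8501069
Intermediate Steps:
u(D) = 0
v(J) = 3 + J
W = -1044 (W = -808 - 236 = -1044)
P(F) = 3 + F² - 1044*F (P(F) = (F² - 1044*F) + (3 + 0) = (F² - 1044*F) + 3 = 3 + F² - 1044*F)
P(-608 - 1*876) + 4749514 = (3 + (-608 - 1*876)² - 1044*(-608 - 1*876)) + 4749514 = (3 + (-608 - 876)² - 1044*(-608 - 876)) + 4749514 = (3 + (-1484)² - 1044*(-1484)) + 4749514 = (3 + 2202256 + 1549296) + 4749514 = 3751555 + 4749514 = 8501069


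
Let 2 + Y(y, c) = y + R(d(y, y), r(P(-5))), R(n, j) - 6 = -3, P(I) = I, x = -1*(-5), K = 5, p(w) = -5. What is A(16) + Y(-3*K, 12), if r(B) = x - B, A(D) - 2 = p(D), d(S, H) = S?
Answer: -17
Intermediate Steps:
x = 5
A(D) = -3 (A(D) = 2 - 5 = -3)
r(B) = 5 - B
R(n, j) = 3 (R(n, j) = 6 - 3 = 3)
Y(y, c) = 1 + y (Y(y, c) = -2 + (y + 3) = -2 + (3 + y) = 1 + y)
A(16) + Y(-3*K, 12) = -3 + (1 - 3*5) = -3 + (1 - 15) = -3 - 14 = -17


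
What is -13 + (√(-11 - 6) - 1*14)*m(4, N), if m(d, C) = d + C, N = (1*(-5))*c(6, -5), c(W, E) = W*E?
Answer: -2169 + 154*I*√17 ≈ -2169.0 + 634.96*I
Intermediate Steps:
c(W, E) = E*W
N = 150 (N = (1*(-5))*(-5*6) = -5*(-30) = 150)
m(d, C) = C + d
-13 + (√(-11 - 6) - 1*14)*m(4, N) = -13 + (√(-11 - 6) - 1*14)*(150 + 4) = -13 + (√(-17) - 14)*154 = -13 + (I*√17 - 14)*154 = -13 + (-14 + I*√17)*154 = -13 + (-2156 + 154*I*√17) = -2169 + 154*I*√17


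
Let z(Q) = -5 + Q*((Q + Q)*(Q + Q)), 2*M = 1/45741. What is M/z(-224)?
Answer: -1/4112820402882 ≈ -2.4314e-13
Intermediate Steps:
M = 1/91482 (M = (1/2)/45741 = (1/2)*(1/45741) = 1/91482 ≈ 1.0931e-5)
z(Q) = -5 + 4*Q**3 (z(Q) = -5 + Q*((2*Q)*(2*Q)) = -5 + Q*(4*Q**2) = -5 + 4*Q**3)
M/z(-224) = 1/(91482*(-5 + 4*(-224)**3)) = 1/(91482*(-5 + 4*(-11239424))) = 1/(91482*(-5 - 44957696)) = (1/91482)/(-44957701) = (1/91482)*(-1/44957701) = -1/4112820402882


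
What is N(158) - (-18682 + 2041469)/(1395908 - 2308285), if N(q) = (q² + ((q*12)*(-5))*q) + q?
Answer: -1343672007899/912377 ≈ -1.4727e+6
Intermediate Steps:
N(q) = q - 59*q² (N(q) = (q² + ((12*q)*(-5))*q) + q = (q² + (-60*q)*q) + q = (q² - 60*q²) + q = -59*q² + q = q - 59*q²)
N(158) - (-18682 + 2041469)/(1395908 - 2308285) = 158*(1 - 59*158) - (-18682 + 2041469)/(1395908 - 2308285) = 158*(1 - 9322) - 2022787/(-912377) = 158*(-9321) - 2022787*(-1)/912377 = -1472718 - 1*(-2022787/912377) = -1472718 + 2022787/912377 = -1343672007899/912377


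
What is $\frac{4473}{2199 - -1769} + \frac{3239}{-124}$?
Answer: $- \frac{99175}{3968} \approx -24.994$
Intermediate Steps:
$\frac{4473}{2199 - -1769} + \frac{3239}{-124} = \frac{4473}{2199 + 1769} + 3239 \left(- \frac{1}{124}\right) = \frac{4473}{3968} - \frac{3239}{124} = - \frac{99175}{3968}$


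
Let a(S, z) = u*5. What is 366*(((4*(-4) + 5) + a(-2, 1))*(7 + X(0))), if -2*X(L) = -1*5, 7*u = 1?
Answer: -250344/7 ≈ -35763.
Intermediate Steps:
u = ⅐ (u = (⅐)*1 = ⅐ ≈ 0.14286)
a(S, z) = 5/7 (a(S, z) = (⅐)*5 = 5/7)
X(L) = 5/2 (X(L) = -(-1)*5/2 = -½*(-5) = 5/2)
366*(((4*(-4) + 5) + a(-2, 1))*(7 + X(0))) = 366*(((4*(-4) + 5) + 5/7)*(7 + 5/2)) = 366*(((-16 + 5) + 5/7)*(19/2)) = 366*((-11 + 5/7)*(19/2)) = 366*(-72/7*19/2) = 366*(-684/7) = -250344/7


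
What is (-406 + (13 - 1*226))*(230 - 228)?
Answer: -1238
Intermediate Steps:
(-406 + (13 - 1*226))*(230 - 228) = (-406 + (13 - 226))*2 = (-406 - 213)*2 = -619*2 = -1238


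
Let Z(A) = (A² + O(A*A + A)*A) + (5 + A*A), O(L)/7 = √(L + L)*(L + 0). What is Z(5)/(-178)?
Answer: -55/178 - 1050*√15/89 ≈ -46.001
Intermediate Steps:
O(L) = 7*√2*L^(3/2) (O(L) = 7*(√(L + L)*(L + 0)) = 7*(√(2*L)*L) = 7*((√2*√L)*L) = 7*(√2*L^(3/2)) = 7*√2*L^(3/2))
Z(A) = 5 + 2*A² + 7*A*√2*(A + A²)^(3/2) (Z(A) = (A² + (7*√2*(A*A + A)^(3/2))*A) + (5 + A*A) = (A² + (7*√2*(A² + A)^(3/2))*A) + (5 + A²) = (A² + (7*√2*(A + A²)^(3/2))*A) + (5 + A²) = (A² + 7*A*√2*(A + A²)^(3/2)) + (5 + A²) = 5 + 2*A² + 7*A*√2*(A + A²)^(3/2))
Z(5)/(-178) = (5 + 2*5² + 7*5*√2*(5*(1 + 5))^(3/2))/(-178) = (5 + 2*25 + 7*5*√2*(5*6)^(3/2))*(-1/178) = (5 + 50 + 7*5*√2*30^(3/2))*(-1/178) = (5 + 50 + 7*5*√2*(30*√30))*(-1/178) = (5 + 50 + 2100*√15)*(-1/178) = (55 + 2100*√15)*(-1/178) = -55/178 - 1050*√15/89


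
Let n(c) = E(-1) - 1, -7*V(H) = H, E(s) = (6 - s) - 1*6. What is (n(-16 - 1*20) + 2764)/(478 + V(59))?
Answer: 19348/3287 ≈ 5.8862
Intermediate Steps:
E(s) = -s (E(s) = (6 - s) - 6 = -s)
V(H) = -H/7
n(c) = 0 (n(c) = -1*(-1) - 1 = 1 - 1 = 0)
(n(-16 - 1*20) + 2764)/(478 + V(59)) = (0 + 2764)/(478 - 1/7*59) = 2764/(478 - 59/7) = 2764/(3287/7) = 2764*(7/3287) = 19348/3287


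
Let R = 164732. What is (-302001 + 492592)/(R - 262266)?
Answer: -190591/97534 ≈ -1.9541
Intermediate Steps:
(-302001 + 492592)/(R - 262266) = (-302001 + 492592)/(164732 - 262266) = 190591/(-97534) = 190591*(-1/97534) = -190591/97534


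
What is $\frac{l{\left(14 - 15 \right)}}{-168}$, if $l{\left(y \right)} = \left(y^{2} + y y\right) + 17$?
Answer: $- \frac{19}{168} \approx -0.1131$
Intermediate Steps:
$l{\left(y \right)} = 17 + 2 y^{2}$ ($l{\left(y \right)} = \left(y^{2} + y^{2}\right) + 17 = 2 y^{2} + 17 = 17 + 2 y^{2}$)
$\frac{l{\left(14 - 15 \right)}}{-168} = \frac{17 + 2 \left(14 - 15\right)^{2}}{-168} = \left(17 + 2 \left(14 - 15\right)^{2}\right) \left(- \frac{1}{168}\right) = \left(17 + 2 \left(-1\right)^{2}\right) \left(- \frac{1}{168}\right) = \left(17 + 2 \cdot 1\right) \left(- \frac{1}{168}\right) = \left(17 + 2\right) \left(- \frac{1}{168}\right) = 19 \left(- \frac{1}{168}\right) = - \frac{19}{168}$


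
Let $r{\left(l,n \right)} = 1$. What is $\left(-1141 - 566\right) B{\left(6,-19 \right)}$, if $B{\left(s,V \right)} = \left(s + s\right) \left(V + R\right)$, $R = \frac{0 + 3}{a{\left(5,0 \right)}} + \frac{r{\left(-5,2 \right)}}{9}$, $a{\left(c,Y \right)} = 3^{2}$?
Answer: $380092$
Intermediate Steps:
$a{\left(c,Y \right)} = 9$
$R = \frac{4}{9}$ ($R = \frac{0 + 3}{9} + 1 \cdot \frac{1}{9} = 3 \cdot \frac{1}{9} + 1 \cdot \frac{1}{9} = \frac{1}{3} + \frac{1}{9} = \frac{4}{9} \approx 0.44444$)
$B{\left(s,V \right)} = 2 s \left(\frac{4}{9} + V\right)$ ($B{\left(s,V \right)} = \left(s + s\right) \left(V + \frac{4}{9}\right) = 2 s \left(\frac{4}{9} + V\right)$)
$\left(-1141 - 566\right) B{\left(6,-19 \right)} = \left(-1141 - 566\right) \frac{2}{9} \cdot 6 \left(4 + 9 \left(-19\right)\right) = - 1707 \cdot \frac{2}{9} \cdot 6 \left(4 - 171\right) = - 1707 \cdot \frac{2}{9} \cdot 6 \left(-167\right) = \left(-1707\right) \left(- \frac{668}{3}\right) = 380092$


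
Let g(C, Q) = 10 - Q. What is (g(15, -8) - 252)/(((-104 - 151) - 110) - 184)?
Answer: 26/61 ≈ 0.42623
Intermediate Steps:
(g(15, -8) - 252)/(((-104 - 151) - 110) - 184) = ((10 - 1*(-8)) - 252)/(((-104 - 151) - 110) - 184) = ((10 + 8) - 252)/((-255 - 110) - 184) = (18 - 252)/(-365 - 184) = -234/(-549) = -234*(-1/549) = 26/61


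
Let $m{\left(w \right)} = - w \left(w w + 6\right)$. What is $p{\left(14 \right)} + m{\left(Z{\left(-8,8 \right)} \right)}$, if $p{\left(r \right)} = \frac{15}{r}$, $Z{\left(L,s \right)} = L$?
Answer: $\frac{7855}{14} \approx 561.07$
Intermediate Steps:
$m{\left(w \right)} = - w \left(6 + w^{2}\right)$ ($m{\left(w \right)} = - w \left(w^{2} + 6\right) = - w \left(6 + w^{2}\right)$)
$p{\left(14 \right)} + m{\left(Z{\left(-8,8 \right)} \right)} = \frac{15}{14} - - 8 \left(6 + \left(-8\right)^{2}\right) = 15 \cdot \frac{1}{14} - - 8 \left(6 + 64\right) = \frac{15}{14} - \left(-8\right) 70 = \frac{15}{14} + 560 = \frac{7855}{14}$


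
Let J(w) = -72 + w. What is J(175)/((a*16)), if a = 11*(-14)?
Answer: -103/2464 ≈ -0.041802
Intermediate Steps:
a = -154
J(175)/((a*16)) = (-72 + 175)/((-154*16)) = 103/(-2464) = 103*(-1/2464) = -103/2464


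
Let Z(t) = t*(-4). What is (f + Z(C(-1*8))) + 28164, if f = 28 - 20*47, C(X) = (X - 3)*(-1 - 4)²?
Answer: 28352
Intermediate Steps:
C(X) = -75 + 25*X (C(X) = (-3 + X)*(-5)² = (-3 + X)*25 = -75 + 25*X)
Z(t) = -4*t
f = -912 (f = 28 - 940 = -912)
(f + Z(C(-1*8))) + 28164 = (-912 - 4*(-75 + 25*(-1*8))) + 28164 = (-912 - 4*(-75 + 25*(-8))) + 28164 = (-912 - 4*(-75 - 200)) + 28164 = (-912 - 4*(-275)) + 28164 = (-912 + 1100) + 28164 = 188 + 28164 = 28352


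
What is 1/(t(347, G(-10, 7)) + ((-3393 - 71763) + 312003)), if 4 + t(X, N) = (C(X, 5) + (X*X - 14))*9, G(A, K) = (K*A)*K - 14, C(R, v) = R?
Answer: 1/1323521 ≈ 7.5556e-7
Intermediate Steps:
G(A, K) = -14 + A*K² (G(A, K) = (A*K)*K - 14 = A*K² - 14 = -14 + A*K²)
t(X, N) = -130 + 9*X + 9*X² (t(X, N) = -4 + (X + (X*X - 14))*9 = -4 + (X + (X² - 14))*9 = -4 + (X + (-14 + X²))*9 = -4 + (-14 + X + X²)*9 = -4 + (-126 + 9*X + 9*X²) = -130 + 9*X + 9*X²)
1/(t(347, G(-10, 7)) + ((-3393 - 71763) + 312003)) = 1/((-130 + 9*347 + 9*347²) + ((-3393 - 71763) + 312003)) = 1/((-130 + 3123 + 9*120409) + (-75156 + 312003)) = 1/((-130 + 3123 + 1083681) + 236847) = 1/(1086674 + 236847) = 1/1323521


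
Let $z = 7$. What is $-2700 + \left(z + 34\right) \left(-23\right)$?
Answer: $-3643$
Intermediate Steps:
$-2700 + \left(z + 34\right) \left(-23\right) = -2700 + \left(7 + 34\right) \left(-23\right) = -2700 + 41 \left(-23\right) = -2700 - 943 = -3643$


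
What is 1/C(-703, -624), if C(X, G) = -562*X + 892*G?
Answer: -1/161522 ≈ -6.1911e-6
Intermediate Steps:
1/C(-703, -624) = 1/(-562*(-703) + 892*(-624)) = 1/(395086 - 556608) = 1/(-161522) = -1/161522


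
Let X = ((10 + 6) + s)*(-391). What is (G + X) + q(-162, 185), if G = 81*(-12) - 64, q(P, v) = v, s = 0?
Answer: -7107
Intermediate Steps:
G = -1036 (G = -972 - 64 = -1036)
X = -6256 (X = ((10 + 6) + 0)*(-391) = (16 + 0)*(-391) = 16*(-391) = -6256)
(G + X) + q(-162, 185) = (-1036 - 6256) + 185 = -7292 + 185 = -7107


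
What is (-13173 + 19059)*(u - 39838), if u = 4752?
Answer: -206516196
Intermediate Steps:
(-13173 + 19059)*(u - 39838) = (-13173 + 19059)*(4752 - 39838) = 5886*(-35086) = -206516196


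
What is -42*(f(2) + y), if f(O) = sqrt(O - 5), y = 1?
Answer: -42 - 42*I*sqrt(3) ≈ -42.0 - 72.746*I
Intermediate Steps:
f(O) = sqrt(-5 + O)
-42*(f(2) + y) = -42*(sqrt(-5 + 2) + 1) = -42*(sqrt(-3) + 1) = -42*(I*sqrt(3) + 1) = -42*(1 + I*sqrt(3)) = -42 - 42*I*sqrt(3)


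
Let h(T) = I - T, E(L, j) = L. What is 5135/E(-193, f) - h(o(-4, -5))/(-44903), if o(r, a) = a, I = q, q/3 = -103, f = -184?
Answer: -230635577/8666279 ≈ -26.613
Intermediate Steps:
q = -309 (q = 3*(-103) = -309)
I = -309
h(T) = -309 - T
5135/E(-193, f) - h(o(-4, -5))/(-44903) = 5135/(-193) - (-309 - 1*(-5))/(-44903) = 5135*(-1/193) - (-309 + 5)*(-1/44903) = -5135/193 - 1*(-304)*(-1/44903) = -5135/193 + 304*(-1/44903) = -5135/193 - 304/44903 = -230635577/8666279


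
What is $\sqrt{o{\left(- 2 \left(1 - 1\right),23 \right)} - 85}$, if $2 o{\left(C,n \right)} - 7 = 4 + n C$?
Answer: $\frac{i \sqrt{318}}{2} \approx 8.9163 i$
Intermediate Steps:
$o{\left(C,n \right)} = \frac{11}{2} + \frac{C n}{2}$ ($o{\left(C,n \right)} = \frac{7}{2} + \frac{4 + n C}{2} = \frac{7}{2} + \frac{4 + C n}{2} = \frac{7}{2} + \left(2 + \frac{C n}{2}\right) = \frac{11}{2} + \frac{C n}{2}$)
$\sqrt{o{\left(- 2 \left(1 - 1\right),23 \right)} - 85} = \sqrt{\left(\frac{11}{2} + \frac{1}{2} \left(- 2 \left(1 - 1\right)\right) 23\right) - 85} = \sqrt{\left(\frac{11}{2} + \frac{1}{2} \left(\left(-2\right) 0\right) 23\right) - 85} = \sqrt{\left(\frac{11}{2} + \frac{1}{2} \cdot 0 \cdot 23\right) - 85} = \sqrt{\left(\frac{11}{2} + 0\right) - 85} = \sqrt{\frac{11}{2} - 85} = \sqrt{- \frac{159}{2}} = \frac{i \sqrt{318}}{2}$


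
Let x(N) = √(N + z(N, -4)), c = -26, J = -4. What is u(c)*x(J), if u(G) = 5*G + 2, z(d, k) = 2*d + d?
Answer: -512*I ≈ -512.0*I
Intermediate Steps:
z(d, k) = 3*d
x(N) = 2*√N (x(N) = √(N + 3*N) = √(4*N) = 2*√N)
u(G) = 2 + 5*G
u(c)*x(J) = (2 + 5*(-26))*(2*√(-4)) = (2 - 130)*(2*(2*I)) = -512*I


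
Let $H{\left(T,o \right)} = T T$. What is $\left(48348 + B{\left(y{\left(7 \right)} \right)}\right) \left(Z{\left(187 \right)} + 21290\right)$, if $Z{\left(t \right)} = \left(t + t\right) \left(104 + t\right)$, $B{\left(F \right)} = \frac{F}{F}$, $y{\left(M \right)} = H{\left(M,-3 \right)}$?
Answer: $6291365276$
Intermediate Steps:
$H{\left(T,o \right)} = T^{2}$
$y{\left(M \right)} = M^{2}$
$B{\left(F \right)} = 1$
$Z{\left(t \right)} = 2 t \left(104 + t\right)$
$\left(48348 + B{\left(y{\left(7 \right)} \right)}\right) \left(Z{\left(187 \right)} + 21290\right) = \left(48348 + 1\right) \left(2 \cdot 187 \left(104 + 187\right) + 21290\right) = 48349 \left(2 \cdot 187 \cdot 291 + 21290\right) = 48349 \left(108834 + 21290\right) = 48349 \cdot 130124 = 6291365276$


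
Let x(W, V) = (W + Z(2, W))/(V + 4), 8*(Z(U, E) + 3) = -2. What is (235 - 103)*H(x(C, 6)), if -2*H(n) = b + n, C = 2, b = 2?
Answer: -495/4 ≈ -123.75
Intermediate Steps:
Z(U, E) = -13/4 (Z(U, E) = -3 + (⅛)*(-2) = -3 - ¼ = -13/4)
x(W, V) = (-13/4 + W)/(4 + V) (x(W, V) = (W - 13/4)/(V + 4) = (-13/4 + W)/(4 + V))
H(n) = -1 - n/2 (H(n) = -(2 + n)/2 = -1 - n/2)
(235 - 103)*H(x(C, 6)) = (235 - 103)*(-1 - (-13/4 + 2)/(2*(4 + 6))) = 132*(-1 - (-5)/(2*10*4)) = 132*(-1 - (-5)/(20*4)) = 132*(-1 - ½*(-⅛)) = 132*(-1 + 1/16) = 132*(-15/16) = -495/4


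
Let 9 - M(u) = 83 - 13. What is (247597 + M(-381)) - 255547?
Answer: -8011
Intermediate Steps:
M(u) = -61 (M(u) = 9 - (83 - 13) = 9 - 1*70 = 9 - 70 = -61)
(247597 + M(-381)) - 255547 = (247597 - 61) - 255547 = 247536 - 255547 = -8011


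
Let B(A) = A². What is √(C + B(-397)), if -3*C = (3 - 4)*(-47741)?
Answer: √1275258/3 ≈ 376.42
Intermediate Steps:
C = -47741/3 (C = -(3 - 4)*(-47741)/3 = -(-1)*(-47741)/3 = -⅓*47741 = -47741/3 ≈ -15914.)
√(C + B(-397)) = √(-47741/3 + (-397)²) = √(-47741/3 + 157609) = √(425086/3) = √1275258/3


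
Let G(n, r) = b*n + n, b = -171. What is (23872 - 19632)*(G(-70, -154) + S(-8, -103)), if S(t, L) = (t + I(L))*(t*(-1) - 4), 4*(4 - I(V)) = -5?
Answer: 50409360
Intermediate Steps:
I(V) = 21/4 (I(V) = 4 - ¼*(-5) = 4 + 5/4 = 21/4)
S(t, L) = (-4 - t)*(21/4 + t) (S(t, L) = (t + 21/4)*(t*(-1) - 4) = (21/4 + t)*(-t - 4) = (21/4 + t)*(-4 - t) = (-4 - t)*(21/4 + t))
G(n, r) = -170*n (G(n, r) = -171*n + n = -170*n)
(23872 - 19632)*(G(-70, -154) + S(-8, -103)) = (23872 - 19632)*(-170*(-70) + (-21 - 1*(-8)² - 37/4*(-8))) = 4240*(11900 + (-21 - 1*64 + 74)) = 4240*(11900 + (-21 - 64 + 74)) = 4240*(11900 - 11) = 4240*11889 = 50409360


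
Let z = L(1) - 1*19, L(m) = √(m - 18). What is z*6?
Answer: -114 + 6*I*√17 ≈ -114.0 + 24.739*I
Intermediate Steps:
L(m) = √(-18 + m)
z = -19 + I*√17 (z = √(-18 + 1) - 1*19 = √(-17) - 19 = I*√17 - 19 = -19 + I*√17 ≈ -19.0 + 4.1231*I)
z*6 = (-19 + I*√17)*6 = -114 + 6*I*√17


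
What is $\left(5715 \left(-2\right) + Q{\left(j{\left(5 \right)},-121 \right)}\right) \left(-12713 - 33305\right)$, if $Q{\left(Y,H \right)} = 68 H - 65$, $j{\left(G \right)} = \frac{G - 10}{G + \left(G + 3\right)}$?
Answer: $907613014$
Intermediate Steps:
$j{\left(G \right)} = \frac{-10 + G}{3 + 2 G}$ ($j{\left(G \right)} = \frac{-10 + G}{G + \left(3 + G\right)} = \frac{-10 + G}{3 + 2 G}$)
$Q{\left(Y,H \right)} = -65 + 68 H$
$\left(5715 \left(-2\right) + Q{\left(j{\left(5 \right)},-121 \right)}\right) \left(-12713 - 33305\right) = \left(5715 \left(-2\right) + \left(-65 + 68 \left(-121\right)\right)\right) \left(-12713 - 33305\right) = \left(-11430 - 8293\right) \left(-46018\right) = \left(-19723\right) \left(-46018\right) = 907613014$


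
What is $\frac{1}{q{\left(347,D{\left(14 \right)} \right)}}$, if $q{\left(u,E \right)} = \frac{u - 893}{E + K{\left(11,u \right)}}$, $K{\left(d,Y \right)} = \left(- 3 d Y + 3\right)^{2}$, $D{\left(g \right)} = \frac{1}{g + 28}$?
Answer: $- \frac{5504381569}{22932} \approx -2.4003 \cdot 10^{5}$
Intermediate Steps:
$D{\left(g \right)} = \frac{1}{28 + g}$
$K{\left(d,Y \right)} = \left(3 - 3 Y d\right)^{2}$ ($K{\left(d,Y \right)} = \left(- 3 Y d + 3\right)^{2} = \left(3 - 3 Y d\right)^{2}$)
$q{\left(u,E \right)} = \frac{-893 + u}{E + 9 \left(-1 + 11 u\right)^{2}}$ ($q{\left(u,E \right)} = \frac{u - 893}{E + 9 \left(-1 + u 11\right)^{2}} = \frac{-893 + u}{E + 9 \left(-1 + 11 u\right)^{2}}$)
$\frac{1}{q{\left(347,D{\left(14 \right)} \right)}} = \frac{1}{\frac{1}{\frac{1}{28 + 14} + 9 \left(-1 + 11 \cdot 347\right)^{2}} \left(-893 + 347\right)} = \frac{1}{\frac{1}{\frac{1}{42} + 9 \left(-1 + 3817\right)^{2}} \left(-546\right)} = \frac{1}{\frac{1}{\frac{1}{42} + 9 \cdot 3816^{2}} \left(-546\right)} = \frac{1}{\frac{1}{\frac{1}{42} + 9 \cdot 14561856} \left(-546\right)} = \frac{1}{\frac{1}{\frac{1}{42} + 131056704} \left(-546\right)} = \frac{1}{\frac{1}{\frac{5504381569}{42}} \left(-546\right)} = \frac{1}{\frac{42}{5504381569} \left(-546\right)} = \frac{1}{- \frac{22932}{5504381569}} = - \frac{5504381569}{22932}$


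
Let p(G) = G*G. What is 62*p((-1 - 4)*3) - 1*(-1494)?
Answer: 15444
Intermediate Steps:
p(G) = G²
62*p((-1 - 4)*3) - 1*(-1494) = 62*((-1 - 4)*3)² - 1*(-1494) = 62*(-5*3)² + 1494 = 62*(-15)² + 1494 = 62*225 + 1494 = 13950 + 1494 = 15444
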